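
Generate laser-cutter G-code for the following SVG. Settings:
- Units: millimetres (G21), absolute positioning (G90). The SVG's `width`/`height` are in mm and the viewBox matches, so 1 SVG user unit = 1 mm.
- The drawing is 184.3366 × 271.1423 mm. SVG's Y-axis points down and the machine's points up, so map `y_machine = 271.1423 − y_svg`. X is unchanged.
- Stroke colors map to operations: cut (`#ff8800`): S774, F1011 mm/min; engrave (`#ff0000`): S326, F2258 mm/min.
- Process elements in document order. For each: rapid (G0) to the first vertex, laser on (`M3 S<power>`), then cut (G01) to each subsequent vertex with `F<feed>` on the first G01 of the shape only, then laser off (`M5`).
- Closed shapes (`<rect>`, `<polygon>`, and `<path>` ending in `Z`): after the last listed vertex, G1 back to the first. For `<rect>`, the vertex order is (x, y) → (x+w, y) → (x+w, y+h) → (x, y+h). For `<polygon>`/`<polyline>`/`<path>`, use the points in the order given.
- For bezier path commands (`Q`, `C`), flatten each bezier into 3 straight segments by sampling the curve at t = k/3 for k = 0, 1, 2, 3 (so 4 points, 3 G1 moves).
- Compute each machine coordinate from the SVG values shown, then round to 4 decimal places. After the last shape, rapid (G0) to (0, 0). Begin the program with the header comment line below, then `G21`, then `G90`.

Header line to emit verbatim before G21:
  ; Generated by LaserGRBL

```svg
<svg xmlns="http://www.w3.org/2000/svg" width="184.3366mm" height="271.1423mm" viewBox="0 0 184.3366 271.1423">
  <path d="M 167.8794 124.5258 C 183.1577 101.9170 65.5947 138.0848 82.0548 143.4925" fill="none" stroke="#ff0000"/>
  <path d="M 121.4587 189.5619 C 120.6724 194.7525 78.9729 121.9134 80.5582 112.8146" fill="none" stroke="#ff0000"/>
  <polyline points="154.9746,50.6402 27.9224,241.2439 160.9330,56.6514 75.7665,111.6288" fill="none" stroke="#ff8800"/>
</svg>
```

; Generated by LaserGRBL
G21
G90
G0 X167.8794 Y146.6165
M3 S326
G01 X148.7611 Y152.9493 F2258
G01 X100.3852 Y139.9947
G01 X82.0548 Y127.6498
M5
G0 X121.4587 Y81.5804
M3 S326
G01 X110.1531 Y97.1490 F2258
G01 X90.2827 Y133.2329
G01 X80.5582 Y158.3277
M5
G0 X154.9746 Y220.5021
M3 S774
G01 X27.9224 Y29.8984 F1011
G01 X160.9330 Y214.4909
G01 X75.7665 Y159.5135
M5
G0 X0.0000 Y0.0000

viewBox `0 0 184.3366 271.1423` with mm width/height → 1 unit = 1 mm. Flip: y_m = 271.1423 − y_svg.

**Shape 1** — `<path>` cubic bezier, stroke `#ff0000` → engrave (S326, F2258). Control points (SVG): P0=(167.8794,124.5258), P1=(183.1577,101.9170), P2=(65.5947,138.0848), P3=(82.0548,143.4925); sampled at t=k/3. Machine vertices: (167.8794,146.6165) → (148.7611,152.9493) → (100.3852,139.9947) → (82.0548,127.6498). Open path.

**Shape 2** — `<path>` cubic bezier, stroke `#ff0000` → engrave (S326, F2258). Control points (SVG): P0=(121.4587,189.5619), P1=(120.6724,194.7525), P2=(78.9729,121.9134), P3=(80.5582,112.8146); sampled at t=k/3. Machine vertices: (121.4587,81.5804) → (110.1531,97.1490) → (90.2827,133.2329) → (80.5582,158.3277). Open path.

**Shape 3** — `<polyline>` open polyline, stroke `#ff8800` → cut (S774, F1011). Machine vertices: (154.9746,220.5021) → (27.9224,29.8984) → (160.9330,214.4909) → (75.7665,159.5135). Open path.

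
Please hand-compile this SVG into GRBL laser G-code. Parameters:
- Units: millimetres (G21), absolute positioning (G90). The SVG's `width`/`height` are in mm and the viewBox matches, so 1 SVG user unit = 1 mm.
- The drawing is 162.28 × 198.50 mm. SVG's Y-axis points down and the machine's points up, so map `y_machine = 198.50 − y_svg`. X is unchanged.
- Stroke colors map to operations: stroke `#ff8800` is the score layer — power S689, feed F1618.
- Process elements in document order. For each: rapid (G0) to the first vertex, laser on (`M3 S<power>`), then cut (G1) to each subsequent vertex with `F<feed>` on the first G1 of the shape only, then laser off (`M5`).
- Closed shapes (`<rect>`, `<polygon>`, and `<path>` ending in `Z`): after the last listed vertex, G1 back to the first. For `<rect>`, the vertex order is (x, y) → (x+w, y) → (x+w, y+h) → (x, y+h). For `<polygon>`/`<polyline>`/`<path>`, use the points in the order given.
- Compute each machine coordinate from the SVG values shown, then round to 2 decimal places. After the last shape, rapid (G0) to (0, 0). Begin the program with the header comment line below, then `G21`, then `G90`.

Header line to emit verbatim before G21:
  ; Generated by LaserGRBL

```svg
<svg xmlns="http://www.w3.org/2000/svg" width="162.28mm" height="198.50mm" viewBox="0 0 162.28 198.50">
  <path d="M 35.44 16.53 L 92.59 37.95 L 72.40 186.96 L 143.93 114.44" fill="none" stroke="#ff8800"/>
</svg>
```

; Generated by LaserGRBL
G21
G90
G0 X35.44 Y181.97
M3 S689
G1 X92.59 Y160.55 F1618
G1 X72.40 Y11.54
G1 X143.93 Y84.06
M5
G0 X0.00 Y0.00

1 u = 1 mm; y_m = 198.50 − y.

[1] `<path>` open polyline, #ff8800→score S689 F1618: (35.44,181.97) → (92.59,160.55) → (72.40,11.54) → (143.93,84.06)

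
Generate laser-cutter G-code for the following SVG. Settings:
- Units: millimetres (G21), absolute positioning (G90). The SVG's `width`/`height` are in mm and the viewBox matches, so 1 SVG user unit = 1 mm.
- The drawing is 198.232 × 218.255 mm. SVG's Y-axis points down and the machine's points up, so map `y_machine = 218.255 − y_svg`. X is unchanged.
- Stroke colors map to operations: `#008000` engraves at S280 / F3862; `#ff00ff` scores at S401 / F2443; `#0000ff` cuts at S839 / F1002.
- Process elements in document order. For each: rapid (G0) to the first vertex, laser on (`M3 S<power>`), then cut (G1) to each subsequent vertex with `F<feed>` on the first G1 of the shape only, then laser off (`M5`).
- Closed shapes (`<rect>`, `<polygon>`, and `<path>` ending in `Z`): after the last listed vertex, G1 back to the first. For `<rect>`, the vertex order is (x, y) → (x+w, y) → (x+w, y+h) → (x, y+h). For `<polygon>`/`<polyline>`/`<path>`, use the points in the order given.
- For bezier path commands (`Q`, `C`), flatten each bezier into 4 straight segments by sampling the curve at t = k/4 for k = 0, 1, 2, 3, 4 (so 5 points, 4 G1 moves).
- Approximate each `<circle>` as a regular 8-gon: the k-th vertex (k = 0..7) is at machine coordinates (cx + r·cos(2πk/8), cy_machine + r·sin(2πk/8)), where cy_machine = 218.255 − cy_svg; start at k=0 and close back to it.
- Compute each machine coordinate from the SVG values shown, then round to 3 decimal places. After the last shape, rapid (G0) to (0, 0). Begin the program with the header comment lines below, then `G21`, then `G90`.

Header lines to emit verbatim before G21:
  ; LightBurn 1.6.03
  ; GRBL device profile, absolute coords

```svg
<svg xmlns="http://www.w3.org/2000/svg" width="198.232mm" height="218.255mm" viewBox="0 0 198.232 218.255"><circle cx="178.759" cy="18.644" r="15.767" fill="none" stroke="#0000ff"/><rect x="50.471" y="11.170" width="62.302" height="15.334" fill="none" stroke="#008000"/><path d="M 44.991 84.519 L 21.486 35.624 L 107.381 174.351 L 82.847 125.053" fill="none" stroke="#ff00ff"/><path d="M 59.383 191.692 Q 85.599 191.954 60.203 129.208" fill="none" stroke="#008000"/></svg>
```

; LightBurn 1.6.03
; GRBL device profile, absolute coords
G21
G90
G0 X194.526 Y199.611
M3 S839
G1 X189.908 Y210.760 F1002
G1 X178.759 Y215.378
G1 X167.610 Y210.760
G1 X162.992 Y199.611
G1 X167.610 Y188.462
G1 X178.759 Y183.844
G1 X189.908 Y188.462
G1 X194.526 Y199.611
M5
G0 X50.471 Y207.085
M3 S280
G1 X112.773 Y207.085 F3862
G1 X112.773 Y191.751
G1 X50.471 Y191.751
G1 X50.471 Y207.085
M5
G0 X44.991 Y133.736
M3 S401
G1 X21.486 Y182.631 F2443
G1 X107.381 Y43.904
G1 X82.847 Y93.202
M5
G0 X59.383 Y26.563
M3 S280
G1 X69.265 Y30.370 F3862
G1 X72.696 Y42.053
G1 X69.675 Y61.612
G1 X60.203 Y89.047
M5
G0 X0.000 Y0.000

Since the viewBox matches the mm dimensions, user units are millimetres directly. The only transform is the Y-flip y_m = 218.255 − y_svg.

Shape 1 is a circle drawn with `<circle>`. Its stroke #0000ff means cut at S839, F1002. After flipping Y the toolpath is (194.526,199.611) → (189.908,210.760) → (178.759,215.378) → (167.610,210.760) → (162.992,199.611) → (167.610,188.462) → (178.759,183.844) → (189.908,188.462) → (194.526,199.611), returning to the start.

Shape 2 is a rectangle drawn with `<rect>`. Its stroke #008000 means engrave at S280, F3862. After flipping Y the toolpath is (50.471,207.085) → (112.773,207.085) → (112.773,191.751) → (50.471,191.751) → (50.471,207.085), returning to the start.

Shape 3 is a open polyline drawn with `<path>`. Its stroke #ff00ff means score at S401, F2443. After flipping Y the toolpath is (44.991,133.736) → (21.486,182.631) → (107.381,43.904) → (82.847,93.202).

Shape 4 is a quadratic bezier drawn with `<path>`. Its stroke #008000 means engrave at S280, F3862. After flipping Y the toolpath is (59.383,26.563) → (69.265,30.370) → (72.696,42.053) → (69.675,61.612) → (60.203,89.047).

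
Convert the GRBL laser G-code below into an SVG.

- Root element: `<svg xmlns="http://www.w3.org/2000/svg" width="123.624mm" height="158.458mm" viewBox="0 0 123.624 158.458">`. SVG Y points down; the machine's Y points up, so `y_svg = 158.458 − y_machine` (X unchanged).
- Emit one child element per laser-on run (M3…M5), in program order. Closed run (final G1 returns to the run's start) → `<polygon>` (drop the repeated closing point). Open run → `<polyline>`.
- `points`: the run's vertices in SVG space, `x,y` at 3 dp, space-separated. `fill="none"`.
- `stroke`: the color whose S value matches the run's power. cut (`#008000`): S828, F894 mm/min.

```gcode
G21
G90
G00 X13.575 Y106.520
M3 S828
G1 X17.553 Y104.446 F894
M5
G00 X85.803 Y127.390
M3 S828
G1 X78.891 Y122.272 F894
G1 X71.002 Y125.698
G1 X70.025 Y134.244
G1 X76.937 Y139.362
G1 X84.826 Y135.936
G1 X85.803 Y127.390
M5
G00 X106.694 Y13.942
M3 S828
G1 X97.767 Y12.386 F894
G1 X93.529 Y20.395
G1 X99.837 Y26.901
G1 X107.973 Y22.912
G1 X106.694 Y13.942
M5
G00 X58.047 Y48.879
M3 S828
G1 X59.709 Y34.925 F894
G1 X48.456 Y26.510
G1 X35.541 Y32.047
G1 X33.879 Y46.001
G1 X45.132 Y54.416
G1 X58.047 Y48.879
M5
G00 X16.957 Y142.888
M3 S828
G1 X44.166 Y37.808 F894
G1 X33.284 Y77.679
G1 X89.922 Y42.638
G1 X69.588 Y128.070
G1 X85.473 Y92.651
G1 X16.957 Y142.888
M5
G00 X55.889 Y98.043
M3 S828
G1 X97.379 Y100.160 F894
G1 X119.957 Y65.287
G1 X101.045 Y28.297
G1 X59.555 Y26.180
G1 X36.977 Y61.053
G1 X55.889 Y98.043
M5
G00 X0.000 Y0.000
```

Each laser-on run becomes one SVG element. Flip Y back into SVG space with y_svg = 158.458 − y_machine. Every run uses S828, so all elements get stroke `#008000` (cut).

Run 1: The run is open, so emit a `<polyline>` with points (Y-flipped): 13.575,51.938 17.553,54.012.

Run 2: The run returns to its start, so emit a `<polygon>` with points (Y-flipped): 85.803,31.068 78.891,36.186 71.002,32.760 70.025,24.214 76.937,19.096 84.826,22.522.

Run 3: The run returns to its start, so emit a `<polygon>` with points (Y-flipped): 106.694,144.516 97.767,146.072 93.529,138.063 99.837,131.557 107.973,135.546.

Run 4: The run returns to its start, so emit a `<polygon>` with points (Y-flipped): 58.047,109.579 59.709,123.533 48.456,131.948 35.541,126.411 33.879,112.457 45.132,104.042.

Run 5: The run returns to its start, so emit a `<polygon>` with points (Y-flipped): 16.957,15.570 44.166,120.650 33.284,80.779 89.922,115.820 69.588,30.388 85.473,65.807.

Run 6: The run returns to its start, so emit a `<polygon>` with points (Y-flipped): 55.889,60.415 97.379,58.298 119.957,93.171 101.045,130.161 59.555,132.278 36.977,97.405.

<svg xmlns="http://www.w3.org/2000/svg" width="123.624mm" height="158.458mm" viewBox="0 0 123.624 158.458">
  <polyline points="13.575,51.938 17.553,54.012" fill="none" stroke="#008000"/>
  <polygon points="85.803,31.068 78.891,36.186 71.002,32.760 70.025,24.214 76.937,19.096 84.826,22.522" fill="none" stroke="#008000"/>
  <polygon points="106.694,144.516 97.767,146.072 93.529,138.063 99.837,131.557 107.973,135.546" fill="none" stroke="#008000"/>
  <polygon points="58.047,109.579 59.709,123.533 48.456,131.948 35.541,126.411 33.879,112.457 45.132,104.042" fill="none" stroke="#008000"/>
  <polygon points="16.957,15.570 44.166,120.650 33.284,80.779 89.922,115.820 69.588,30.388 85.473,65.807" fill="none" stroke="#008000"/>
  <polygon points="55.889,60.415 97.379,58.298 119.957,93.171 101.045,130.161 59.555,132.278 36.977,97.405" fill="none" stroke="#008000"/>
</svg>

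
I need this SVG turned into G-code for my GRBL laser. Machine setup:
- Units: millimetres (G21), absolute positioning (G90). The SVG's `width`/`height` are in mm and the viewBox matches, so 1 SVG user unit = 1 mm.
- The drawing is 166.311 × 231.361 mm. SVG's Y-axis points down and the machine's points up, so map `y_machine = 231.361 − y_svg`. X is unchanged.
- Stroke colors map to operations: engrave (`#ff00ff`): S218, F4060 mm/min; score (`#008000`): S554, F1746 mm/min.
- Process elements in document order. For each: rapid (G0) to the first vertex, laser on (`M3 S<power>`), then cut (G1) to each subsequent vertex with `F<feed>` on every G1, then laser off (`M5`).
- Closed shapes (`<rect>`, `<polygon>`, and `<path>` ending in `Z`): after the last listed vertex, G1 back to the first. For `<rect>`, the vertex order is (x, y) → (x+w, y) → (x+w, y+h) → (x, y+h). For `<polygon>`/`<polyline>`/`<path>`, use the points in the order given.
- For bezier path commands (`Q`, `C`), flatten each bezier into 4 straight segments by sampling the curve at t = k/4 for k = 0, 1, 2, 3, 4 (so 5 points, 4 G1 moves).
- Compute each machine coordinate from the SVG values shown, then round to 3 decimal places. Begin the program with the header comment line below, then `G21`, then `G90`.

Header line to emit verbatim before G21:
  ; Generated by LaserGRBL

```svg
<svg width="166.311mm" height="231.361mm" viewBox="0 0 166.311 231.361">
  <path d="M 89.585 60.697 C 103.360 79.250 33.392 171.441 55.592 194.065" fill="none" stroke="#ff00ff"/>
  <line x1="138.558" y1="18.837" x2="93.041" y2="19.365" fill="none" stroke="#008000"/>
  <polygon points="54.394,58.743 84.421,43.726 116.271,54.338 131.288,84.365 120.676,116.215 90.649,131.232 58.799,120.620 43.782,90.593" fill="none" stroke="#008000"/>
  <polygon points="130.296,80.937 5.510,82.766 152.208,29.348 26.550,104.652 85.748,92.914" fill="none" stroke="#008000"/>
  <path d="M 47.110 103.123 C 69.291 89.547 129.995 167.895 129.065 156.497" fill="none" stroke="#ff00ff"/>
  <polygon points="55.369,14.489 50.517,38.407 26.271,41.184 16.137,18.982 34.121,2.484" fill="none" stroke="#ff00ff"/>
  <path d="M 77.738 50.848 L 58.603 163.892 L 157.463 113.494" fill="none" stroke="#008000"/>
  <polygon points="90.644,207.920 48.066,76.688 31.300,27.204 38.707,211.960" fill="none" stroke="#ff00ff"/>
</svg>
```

; Generated by LaserGRBL
G21
G90
G0 X89.585 Y170.664
M3 S218
G1 X86.963 Y145.180 F4060
G1 X69.429 Y105.507 F4060
G1 X53.475 Y65.070 F4060
G1 X55.592 Y37.296 F4060
M5
G0 X138.558 Y212.524
M3 S554
G1 X93.041 Y211.996 F1746
M5
G0 X54.394 Y172.618
M3 S554
G1 X84.421 Y187.635 F1746
G1 X116.271 Y177.023 F1746
G1 X131.288 Y146.996 F1746
G1 X120.676 Y115.146 F1746
G1 X90.649 Y100.129 F1746
G1 X58.799 Y110.741 F1746
G1 X43.782 Y140.768 F1746
G1 X54.394 Y172.618 F1746
M5
G0 X130.296 Y150.424
M3 S554
G1 X5.510 Y148.595 F1746
G1 X152.208 Y202.013 F1746
G1 X26.550 Y126.709 F1746
G1 X85.748 Y138.447 F1746
G1 X130.296 Y150.424 F1746
M5
G0 X47.110 Y128.238
M3 S218
G1 X69.404 Y124.023 F4060
G1 X96.754 Y102.368 F4060
G1 X119.771 Y80.304 F4060
G1 X129.065 Y74.864 F4060
M5
G0 X55.369 Y216.872
M3 S218
G1 X50.517 Y192.954 F4060
G1 X26.271 Y190.177 F4060
G1 X16.137 Y212.379 F4060
G1 X34.121 Y228.877 F4060
G1 X55.369 Y216.872 F4060
M5
G0 X77.738 Y180.513
M3 S554
G1 X58.603 Y67.469 F1746
G1 X157.463 Y117.867 F1746
M5
G0 X90.644 Y23.441
M3 S218
G1 X48.066 Y154.673 F4060
G1 X31.300 Y204.157 F4060
G1 X38.707 Y19.401 F4060
G1 X90.644 Y23.441 F4060
M5

1 u = 1 mm; y_m = 231.361 − y.

[1] `<path>` cubic bezier, #ff00ff→engrave S218 F4060: (89.585,170.664) → (86.963,145.180) → (69.429,105.507) → (53.475,65.070) → (55.592,37.296)

[2] `<line>` line segment, #008000→score S554 F1746: (138.558,212.524) → (93.041,211.996)

[3] `<polygon>` regular polygon, #008000→score S554 F1746: (54.394,172.618) → (84.421,187.635) → (116.271,177.023) → (131.288,146.996) → (120.676,115.146) → (90.649,100.129) → (58.799,110.741) → (43.782,140.768) → (54.394,172.618) (closed)

[4] `<polygon>` closed polygon, #008000→score S554 F1746: (130.296,150.424) → (5.510,148.595) → (152.208,202.013) → (26.550,126.709) → (85.748,138.447) → (130.296,150.424) (closed)

[5] `<path>` cubic bezier, #ff00ff→engrave S218 F4060: (47.110,128.238) → (69.404,124.023) → (96.754,102.368) → (119.771,80.304) → (129.065,74.864)

[6] `<polygon>` regular polygon, #ff00ff→engrave S218 F4060: (55.369,216.872) → (50.517,192.954) → (26.271,190.177) → (16.137,212.379) → (34.121,228.877) → (55.369,216.872) (closed)

[7] `<path>` open polyline, #008000→score S554 F1746: (77.738,180.513) → (58.603,67.469) → (157.463,117.867)

[8] `<polygon>` closed polygon, #ff00ff→engrave S218 F4060: (90.644,23.441) → (48.066,154.673) → (31.300,204.157) → (38.707,19.401) → (90.644,23.441) (closed)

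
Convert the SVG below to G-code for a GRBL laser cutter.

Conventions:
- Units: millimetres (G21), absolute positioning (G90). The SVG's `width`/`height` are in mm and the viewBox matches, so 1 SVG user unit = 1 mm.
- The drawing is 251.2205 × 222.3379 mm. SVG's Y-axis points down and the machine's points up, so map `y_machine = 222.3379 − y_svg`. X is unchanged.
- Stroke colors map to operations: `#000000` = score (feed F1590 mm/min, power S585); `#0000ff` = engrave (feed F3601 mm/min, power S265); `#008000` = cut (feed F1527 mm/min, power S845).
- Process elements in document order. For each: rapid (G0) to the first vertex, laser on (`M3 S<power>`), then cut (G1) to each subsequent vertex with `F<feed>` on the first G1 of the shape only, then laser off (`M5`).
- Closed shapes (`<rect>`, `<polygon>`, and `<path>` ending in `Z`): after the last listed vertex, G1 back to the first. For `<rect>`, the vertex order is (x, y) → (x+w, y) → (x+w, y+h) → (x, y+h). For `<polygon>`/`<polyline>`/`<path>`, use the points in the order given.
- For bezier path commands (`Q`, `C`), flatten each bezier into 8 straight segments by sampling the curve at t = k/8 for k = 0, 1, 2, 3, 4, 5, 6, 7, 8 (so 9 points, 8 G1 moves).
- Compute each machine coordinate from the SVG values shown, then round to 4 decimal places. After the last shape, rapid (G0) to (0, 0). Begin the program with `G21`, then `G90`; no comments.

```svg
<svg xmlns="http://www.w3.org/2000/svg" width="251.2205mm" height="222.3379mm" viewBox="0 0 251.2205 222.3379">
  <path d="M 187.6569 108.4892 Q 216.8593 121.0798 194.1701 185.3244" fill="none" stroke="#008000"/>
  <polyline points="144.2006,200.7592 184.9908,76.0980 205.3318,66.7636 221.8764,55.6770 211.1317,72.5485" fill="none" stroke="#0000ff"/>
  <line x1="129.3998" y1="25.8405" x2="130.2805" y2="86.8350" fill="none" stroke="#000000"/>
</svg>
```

1 u = 1 mm; y_m = 222.3379 − y.

[1] `<path>` quadratic bezier, #008000→cut S845 F1527: (187.6569,113.8487) → (194.1467,109.8940) → (199.0149,104.3250) → (202.2614,97.1419) → (203.8864,88.3446) → (203.8897,77.9331) → (202.2715,65.9074) → (199.0316,52.2676) → (194.1701,37.0135)

[2] `<polyline>` open polyline, #0000ff→engrave S265 F3601: (144.2006,21.5787) → (184.9908,146.2399) → (205.3318,155.5743) → (221.8764,166.6609) → (211.1317,149.7894)

[3] `<line>` line segment, #000000→score S585 F1590: (129.3998,196.4974) → (130.2805,135.5029)

G21
G90
G0 X187.6569 Y113.8487
M3 S845
G1 X194.1467 Y109.8940 F1527
G1 X199.0149 Y104.3250
G1 X202.2614 Y97.1419
G1 X203.8864 Y88.3446
G1 X203.8897 Y77.9331
G1 X202.2715 Y65.9074
G1 X199.0316 Y52.2676
G1 X194.1701 Y37.0135
M5
G0 X144.2006 Y21.5787
M3 S265
G1 X184.9908 Y146.2399 F3601
G1 X205.3318 Y155.5743
G1 X221.8764 Y166.6609
G1 X211.1317 Y149.7894
M5
G0 X129.3998 Y196.4974
M3 S585
G1 X130.2805 Y135.5029 F1590
M5
G0 X0.0000 Y0.0000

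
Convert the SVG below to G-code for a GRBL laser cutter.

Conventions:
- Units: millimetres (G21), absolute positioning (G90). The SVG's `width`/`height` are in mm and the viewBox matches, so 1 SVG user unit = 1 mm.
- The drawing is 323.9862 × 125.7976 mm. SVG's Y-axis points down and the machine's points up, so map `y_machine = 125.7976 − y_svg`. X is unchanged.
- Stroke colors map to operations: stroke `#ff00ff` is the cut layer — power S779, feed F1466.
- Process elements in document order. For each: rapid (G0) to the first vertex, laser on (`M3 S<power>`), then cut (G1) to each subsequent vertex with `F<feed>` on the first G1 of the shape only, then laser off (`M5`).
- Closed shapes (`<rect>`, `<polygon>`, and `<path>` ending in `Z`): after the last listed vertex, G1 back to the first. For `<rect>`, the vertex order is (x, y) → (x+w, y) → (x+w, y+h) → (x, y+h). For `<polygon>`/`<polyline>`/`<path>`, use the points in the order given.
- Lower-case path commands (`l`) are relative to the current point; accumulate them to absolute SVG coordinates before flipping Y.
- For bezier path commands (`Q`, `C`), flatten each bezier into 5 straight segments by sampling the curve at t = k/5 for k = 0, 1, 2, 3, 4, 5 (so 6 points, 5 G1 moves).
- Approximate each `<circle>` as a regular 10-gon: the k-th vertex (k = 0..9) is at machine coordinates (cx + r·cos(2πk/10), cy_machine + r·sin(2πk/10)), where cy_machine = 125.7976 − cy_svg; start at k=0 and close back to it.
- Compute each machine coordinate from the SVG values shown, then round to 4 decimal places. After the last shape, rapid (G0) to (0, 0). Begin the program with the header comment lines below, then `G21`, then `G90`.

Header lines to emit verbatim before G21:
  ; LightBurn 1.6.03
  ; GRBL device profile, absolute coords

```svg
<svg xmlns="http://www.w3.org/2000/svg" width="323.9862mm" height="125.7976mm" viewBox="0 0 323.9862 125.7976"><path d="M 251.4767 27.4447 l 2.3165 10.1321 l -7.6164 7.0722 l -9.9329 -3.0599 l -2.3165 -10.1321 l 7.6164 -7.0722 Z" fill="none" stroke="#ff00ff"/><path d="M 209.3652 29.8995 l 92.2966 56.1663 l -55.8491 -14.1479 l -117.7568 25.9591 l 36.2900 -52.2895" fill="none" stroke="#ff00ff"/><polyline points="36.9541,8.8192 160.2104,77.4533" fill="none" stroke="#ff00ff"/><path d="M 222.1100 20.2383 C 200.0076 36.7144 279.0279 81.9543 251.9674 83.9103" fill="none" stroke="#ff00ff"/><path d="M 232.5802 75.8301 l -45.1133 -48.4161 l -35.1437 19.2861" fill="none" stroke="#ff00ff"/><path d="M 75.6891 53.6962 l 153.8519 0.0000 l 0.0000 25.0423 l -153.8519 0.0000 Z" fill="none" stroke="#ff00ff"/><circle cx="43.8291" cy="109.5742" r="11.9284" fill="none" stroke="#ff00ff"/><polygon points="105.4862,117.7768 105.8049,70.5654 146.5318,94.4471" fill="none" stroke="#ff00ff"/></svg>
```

1 u = 1 mm; y_m = 125.7976 − y.

[1] `<path>` regular polygon, #ff00ff→cut S779 F1466: (251.4767,98.3529) → (253.7932,88.2208) → (246.1768,81.1486) → (236.2439,84.2085) → (233.9274,94.3406) → (241.5438,101.4128) → (251.4767,98.3529) (closed)

[2] `<path>` open polyline, #ff00ff→cut S779 F1466: (209.3652,95.8981) → (301.6618,39.7318) → (245.8127,53.8797) → (128.0559,27.9206) → (164.3459,80.2101)

[3] `<polyline>` line segment, #ff00ff→cut S779 F1466: (36.9541,116.9784) → (160.2104,48.3443)

[4] `<path>` cubic bezier, #ff00ff→cut S779 F1466: (222.1100,105.5593) → (219.3257,92.7984) → (230.8650,76.5924) → (246.7822,60.3997) → (257.1316,47.6786) → (251.9674,41.8873)

[5] `<path>` open polyline, #ff00ff→cut S779 F1466: (232.5802,49.9675) → (187.4669,98.3836) → (152.3232,79.0975)

[6] `<path>` rectangle, #ff00ff→cut S779 F1466: (75.6891,72.1014) → (229.5410,72.1014) → (229.5410,47.0591) → (75.6891,47.0591) → (75.6891,72.1014) (closed)

[7] `<circle>` circle, #ff00ff→cut S779 F1466: (55.7575,16.2234) → (53.4794,23.2347) → (47.5152,27.5680) → (40.1430,27.5680) → (34.1788,23.2347) → (31.9007,16.2234) → (34.1788,9.2121) → (40.1430,4.8788) → (47.5152,4.8788) → (53.4794,9.2121) → (55.7575,16.2234) (closed)

[8] `<polygon>` regular polygon, #ff00ff→cut S779 F1466: (105.4862,8.0208) → (105.8049,55.2322) → (146.5318,31.3505) → (105.4862,8.0208) (closed)

; LightBurn 1.6.03
; GRBL device profile, absolute coords
G21
G90
G0 X251.4767 Y98.3529
M3 S779
G1 X253.7932 Y88.2208 F1466
G1 X246.1768 Y81.1486
G1 X236.2439 Y84.2085
G1 X233.9274 Y94.3406
G1 X241.5438 Y101.4128
G1 X251.4767 Y98.3529
M5
G0 X209.3652 Y95.8981
M3 S779
G1 X301.6618 Y39.7318 F1466
G1 X245.8127 Y53.8797
G1 X128.0559 Y27.9206
G1 X164.3459 Y80.2101
M5
G0 X36.9541 Y116.9784
M3 S779
G1 X160.2104 Y48.3443 F1466
M5
G0 X222.1100 Y105.5593
M3 S779
G1 X219.3257 Y92.7984 F1466
G1 X230.8650 Y76.5924
G1 X246.7822 Y60.3997
G1 X257.1316 Y47.6786
G1 X251.9674 Y41.8873
M5
G0 X232.5802 Y49.9675
M3 S779
G1 X187.4669 Y98.3836 F1466
G1 X152.3232 Y79.0975
M5
G0 X75.6891 Y72.1014
M3 S779
G1 X229.5410 Y72.1014 F1466
G1 X229.5410 Y47.0591
G1 X75.6891 Y47.0591
G1 X75.6891 Y72.1014
M5
G0 X55.7575 Y16.2234
M3 S779
G1 X53.4794 Y23.2347 F1466
G1 X47.5152 Y27.5680
G1 X40.1430 Y27.5680
G1 X34.1788 Y23.2347
G1 X31.9007 Y16.2234
G1 X34.1788 Y9.2121
G1 X40.1430 Y4.8788
G1 X47.5152 Y4.8788
G1 X53.4794 Y9.2121
G1 X55.7575 Y16.2234
M5
G0 X105.4862 Y8.0208
M3 S779
G1 X105.8049 Y55.2322 F1466
G1 X146.5318 Y31.3505
G1 X105.4862 Y8.0208
M5
G0 X0.0000 Y0.0000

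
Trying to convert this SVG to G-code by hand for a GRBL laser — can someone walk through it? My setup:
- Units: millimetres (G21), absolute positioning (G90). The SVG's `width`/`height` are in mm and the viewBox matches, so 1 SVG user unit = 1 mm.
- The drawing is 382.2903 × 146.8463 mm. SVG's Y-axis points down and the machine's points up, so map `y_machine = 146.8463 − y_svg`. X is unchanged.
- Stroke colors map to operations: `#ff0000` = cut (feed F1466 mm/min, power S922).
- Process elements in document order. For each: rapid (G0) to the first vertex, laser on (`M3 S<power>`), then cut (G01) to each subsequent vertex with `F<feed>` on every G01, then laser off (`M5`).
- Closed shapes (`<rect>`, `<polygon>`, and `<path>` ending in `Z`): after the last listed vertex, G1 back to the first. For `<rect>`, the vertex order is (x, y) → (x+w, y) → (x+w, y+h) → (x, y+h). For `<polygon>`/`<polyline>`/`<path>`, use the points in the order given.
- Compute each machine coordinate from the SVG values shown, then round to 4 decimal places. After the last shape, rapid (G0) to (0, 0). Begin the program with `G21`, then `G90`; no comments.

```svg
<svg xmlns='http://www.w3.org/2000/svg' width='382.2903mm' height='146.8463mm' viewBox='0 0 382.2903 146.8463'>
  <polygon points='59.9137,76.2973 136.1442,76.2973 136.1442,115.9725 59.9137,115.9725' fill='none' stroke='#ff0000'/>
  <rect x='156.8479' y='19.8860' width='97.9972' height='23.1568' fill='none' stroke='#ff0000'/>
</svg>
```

G21
G90
G0 X59.9137 Y70.5490
M3 S922
G01 X136.1442 Y70.5490 F1466
G01 X136.1442 Y30.8738 F1466
G01 X59.9137 Y30.8738 F1466
G01 X59.9137 Y70.5490 F1466
M5
G0 X156.8479 Y126.9603
M3 S922
G01 X254.8451 Y126.9603 F1466
G01 X254.8451 Y103.8035 F1466
G01 X156.8479 Y103.8035 F1466
G01 X156.8479 Y126.9603 F1466
M5
G0 X0.0000 Y0.0000

viewBox `0 0 382.2903 146.8463` with mm width/height → 1 unit = 1 mm. Flip: y_m = 146.8463 − y_svg.

**Shape 1** — `<polygon>` rectangle, stroke `#ff0000` → cut (S922, F1466). Machine vertices: (59.9137,70.5490) → (136.1442,70.5490) → (136.1442,30.8738) → (59.9137,30.8738) → (59.9137,70.5490). Closed: final G1 returns to the first vertex.

**Shape 2** — `<rect>` rectangle, stroke `#ff0000` → cut (S922, F1466). Machine vertices: (156.8479,126.9603) → (254.8451,126.9603) → (254.8451,103.8035) → (156.8479,103.8035) → (156.8479,126.9603). Closed: final G1 returns to the first vertex.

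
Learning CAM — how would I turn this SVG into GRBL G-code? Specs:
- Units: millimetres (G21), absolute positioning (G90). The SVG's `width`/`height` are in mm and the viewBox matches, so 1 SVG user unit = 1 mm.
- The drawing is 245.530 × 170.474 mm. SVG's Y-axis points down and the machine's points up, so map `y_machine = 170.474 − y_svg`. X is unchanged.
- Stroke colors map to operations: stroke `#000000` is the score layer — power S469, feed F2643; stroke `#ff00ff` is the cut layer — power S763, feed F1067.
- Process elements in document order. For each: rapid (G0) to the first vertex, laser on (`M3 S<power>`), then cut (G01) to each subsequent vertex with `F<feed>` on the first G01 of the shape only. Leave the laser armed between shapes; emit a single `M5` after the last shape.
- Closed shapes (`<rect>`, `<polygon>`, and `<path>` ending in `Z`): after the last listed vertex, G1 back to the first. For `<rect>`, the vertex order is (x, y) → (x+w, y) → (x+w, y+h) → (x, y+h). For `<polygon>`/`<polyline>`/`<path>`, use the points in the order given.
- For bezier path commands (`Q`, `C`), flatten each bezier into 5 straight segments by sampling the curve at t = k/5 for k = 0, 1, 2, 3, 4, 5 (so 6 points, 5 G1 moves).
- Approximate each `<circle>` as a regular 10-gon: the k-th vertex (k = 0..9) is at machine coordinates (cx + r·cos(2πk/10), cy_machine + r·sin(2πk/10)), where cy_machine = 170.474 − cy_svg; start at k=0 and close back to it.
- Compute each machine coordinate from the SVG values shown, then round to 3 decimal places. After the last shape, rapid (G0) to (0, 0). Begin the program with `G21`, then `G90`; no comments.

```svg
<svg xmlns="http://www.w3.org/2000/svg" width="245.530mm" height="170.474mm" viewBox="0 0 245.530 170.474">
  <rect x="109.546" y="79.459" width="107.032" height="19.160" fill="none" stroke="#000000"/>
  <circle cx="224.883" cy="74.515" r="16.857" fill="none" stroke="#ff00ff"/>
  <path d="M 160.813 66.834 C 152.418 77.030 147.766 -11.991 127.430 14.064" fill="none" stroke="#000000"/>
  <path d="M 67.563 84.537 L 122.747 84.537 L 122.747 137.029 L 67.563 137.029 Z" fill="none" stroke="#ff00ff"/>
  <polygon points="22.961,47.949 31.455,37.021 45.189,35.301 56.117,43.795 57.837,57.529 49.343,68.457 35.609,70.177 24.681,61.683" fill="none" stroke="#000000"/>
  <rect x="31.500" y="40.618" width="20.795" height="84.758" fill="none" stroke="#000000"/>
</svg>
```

viewBox `0 0 245.530 170.474` with mm width/height → 1 unit = 1 mm. Flip: y_m = 170.474 − y_svg.

**Shape 1** — `<rect>` rectangle, stroke `#000000` → score (S469, F2643). Machine vertices: (109.546,91.015) → (216.578,91.015) → (216.578,71.855) → (109.546,71.855) → (109.546,91.015). Closed: final G1 returns to the first vertex.

**Shape 2** — `<circle>` circle, stroke `#ff00ff` → cut (S763, F1067). Machine vertices: (241.740,95.959) → (238.521,105.867) → (230.092,111.991) → (219.674,111.991) → (211.245,105.867) → (208.026,95.959) → (211.245,86.051) → (219.674,79.927) → (230.092,79.927) → (238.521,86.051) → (241.740,95.959). Closed: final G1 returns to the first vertex.

**Shape 3** — `<path>` cubic bezier, stroke `#000000` → score (S469, F2643). Control points (SVG): P0=(160.813,66.834), P1=(152.418,77.030), P2=(147.766,-11.991), P3=(127.430,14.064); sampled at t=k/5. Machine vertices: (160.813,103.640) → (156.070,107.714) → (151.292,125.314) → (145.548,146.154) → (137.905,159.948) → (127.430,156.410). Open path.

**Shape 4** — `<path>` rectangle, stroke `#ff00ff` → cut (S763, F1067). Machine vertices: (67.563,85.937) → (122.747,85.937) → (122.747,33.445) → (67.563,33.445) → (67.563,85.937). Closed: final G1 returns to the first vertex.

**Shape 5** — `<polygon>` regular polygon, stroke `#000000` → score (S469, F2643). Machine vertices: (22.961,122.525) → (31.455,133.453) → (45.189,135.173) → (56.117,126.679) → (57.837,112.945) → (49.343,102.017) → (35.609,100.297) → (24.681,108.791) → (22.961,122.525). Closed: final G1 returns to the first vertex.

**Shape 6** — `<rect>` rectangle, stroke `#000000` → score (S469, F2643). Machine vertices: (31.500,129.856) → (52.295,129.856) → (52.295,45.098) → (31.500,45.098) → (31.500,129.856). Closed: final G1 returns to the first vertex.

G21
G90
G0 X109.546 Y91.015
M3 S469
G01 X216.578 Y91.015 F2643
G01 X216.578 Y71.855
G01 X109.546 Y71.855
G01 X109.546 Y91.015
G0 X241.740 Y95.959
M3 S763
G01 X238.521 Y105.867 F1067
G01 X230.092 Y111.991
G01 X219.674 Y111.991
G01 X211.245 Y105.867
G01 X208.026 Y95.959
G01 X211.245 Y86.051
G01 X219.674 Y79.927
G01 X230.092 Y79.927
G01 X238.521 Y86.051
G01 X241.740 Y95.959
G0 X160.813 Y103.640
M3 S469
G01 X156.070 Y107.714 F2643
G01 X151.292 Y125.314
G01 X145.548 Y146.154
G01 X137.905 Y159.948
G01 X127.430 Y156.410
G0 X67.563 Y85.937
M3 S763
G01 X122.747 Y85.937 F1067
G01 X122.747 Y33.445
G01 X67.563 Y33.445
G01 X67.563 Y85.937
G0 X22.961 Y122.525
M3 S469
G01 X31.455 Y133.453 F2643
G01 X45.189 Y135.173
G01 X56.117 Y126.679
G01 X57.837 Y112.945
G01 X49.343 Y102.017
G01 X35.609 Y100.297
G01 X24.681 Y108.791
G01 X22.961 Y122.525
G0 X31.500 Y129.856
M3 S469
G01 X52.295 Y129.856 F2643
G01 X52.295 Y45.098
G01 X31.500 Y45.098
G01 X31.500 Y129.856
M5
G0 X0.000 Y0.000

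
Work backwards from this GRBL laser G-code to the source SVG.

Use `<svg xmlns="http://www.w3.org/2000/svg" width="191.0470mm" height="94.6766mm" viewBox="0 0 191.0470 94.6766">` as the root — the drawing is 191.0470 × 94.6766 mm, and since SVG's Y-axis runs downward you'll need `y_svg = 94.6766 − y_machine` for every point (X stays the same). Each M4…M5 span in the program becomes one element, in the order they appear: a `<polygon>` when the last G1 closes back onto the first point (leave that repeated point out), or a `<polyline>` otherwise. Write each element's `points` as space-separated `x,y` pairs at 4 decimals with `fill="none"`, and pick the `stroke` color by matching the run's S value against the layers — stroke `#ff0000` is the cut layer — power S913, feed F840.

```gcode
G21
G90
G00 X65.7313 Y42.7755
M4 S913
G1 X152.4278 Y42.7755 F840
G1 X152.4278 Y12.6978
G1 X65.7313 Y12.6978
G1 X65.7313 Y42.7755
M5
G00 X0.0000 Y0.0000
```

<svg xmlns="http://www.w3.org/2000/svg" width="191.0470mm" height="94.6766mm" viewBox="0 0 191.0470 94.6766">
  <polygon points="65.7313,51.9011 152.4278,51.9011 152.4278,81.9788 65.7313,81.9788" fill="none" stroke="#ff0000"/>
</svg>

Each laser-on run becomes one SVG element. Flip Y back into SVG space with y_svg = 94.6766 − y_machine. Every run uses S913, so all elements get stroke `#ff0000` (cut).

Run 1: The run returns to its start, so emit a `<polygon>` with points (Y-flipped): 65.7313,51.9011 152.4278,51.9011 152.4278,81.9788 65.7313,81.9788.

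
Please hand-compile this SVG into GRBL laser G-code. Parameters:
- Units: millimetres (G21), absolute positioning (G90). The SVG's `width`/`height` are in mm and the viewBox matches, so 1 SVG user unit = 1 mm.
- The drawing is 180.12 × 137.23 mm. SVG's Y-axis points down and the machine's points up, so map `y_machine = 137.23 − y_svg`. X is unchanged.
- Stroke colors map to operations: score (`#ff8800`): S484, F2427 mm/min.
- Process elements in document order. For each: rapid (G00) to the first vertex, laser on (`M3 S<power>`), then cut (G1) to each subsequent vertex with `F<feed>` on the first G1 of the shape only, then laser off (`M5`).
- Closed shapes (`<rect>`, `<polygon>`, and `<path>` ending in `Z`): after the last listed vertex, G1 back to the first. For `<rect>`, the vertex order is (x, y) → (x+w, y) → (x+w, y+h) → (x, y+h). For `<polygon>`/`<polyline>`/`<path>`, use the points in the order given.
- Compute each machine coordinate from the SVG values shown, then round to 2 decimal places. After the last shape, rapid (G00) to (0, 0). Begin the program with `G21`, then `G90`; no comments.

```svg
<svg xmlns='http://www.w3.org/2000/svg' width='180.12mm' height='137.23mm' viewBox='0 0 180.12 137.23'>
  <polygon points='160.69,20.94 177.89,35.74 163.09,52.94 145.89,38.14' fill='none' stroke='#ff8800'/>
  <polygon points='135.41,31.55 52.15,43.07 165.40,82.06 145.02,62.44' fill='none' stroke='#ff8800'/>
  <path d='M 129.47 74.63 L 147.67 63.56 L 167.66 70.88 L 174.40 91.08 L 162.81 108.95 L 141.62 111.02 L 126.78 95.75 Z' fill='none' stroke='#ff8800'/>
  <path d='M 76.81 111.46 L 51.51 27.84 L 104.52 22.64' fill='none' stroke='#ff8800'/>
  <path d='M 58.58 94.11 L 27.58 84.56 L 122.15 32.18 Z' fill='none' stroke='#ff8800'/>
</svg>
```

1 u = 1 mm; y_m = 137.23 − y.

[1] `<polygon>` regular polygon, #ff8800→score S484 F2427: (160.69,116.29) → (177.89,101.49) → (163.09,84.29) → (145.89,99.09) → (160.69,116.29) (closed)

[2] `<polygon>` closed polygon, #ff8800→score S484 F2427: (135.41,105.68) → (52.15,94.16) → (165.40,55.17) → (145.02,74.79) → (135.41,105.68) (closed)

[3] `<path>` regular polygon, #ff8800→score S484 F2427: (129.47,62.60) → (147.67,73.67) → (167.66,66.35) → (174.40,46.15) → (162.81,28.28) → (141.62,26.21) → (126.78,41.48) → (129.47,62.60) (closed)

[4] `<path>` open polyline, #ff8800→score S484 F2427: (76.81,25.77) → (51.51,109.39) → (104.52,114.59)

[5] `<path>` closed polygon, #ff8800→score S484 F2427: (58.58,43.12) → (27.58,52.67) → (122.15,105.05) → (58.58,43.12) (closed)

G21
G90
G00 X160.69 Y116.29
M3 S484
G1 X177.89 Y101.49 F2427
G1 X163.09 Y84.29
G1 X145.89 Y99.09
G1 X160.69 Y116.29
M5
G00 X135.41 Y105.68
M3 S484
G1 X52.15 Y94.16 F2427
G1 X165.40 Y55.17
G1 X145.02 Y74.79
G1 X135.41 Y105.68
M5
G00 X129.47 Y62.60
M3 S484
G1 X147.67 Y73.67 F2427
G1 X167.66 Y66.35
G1 X174.40 Y46.15
G1 X162.81 Y28.28
G1 X141.62 Y26.21
G1 X126.78 Y41.48
G1 X129.47 Y62.60
M5
G00 X76.81 Y25.77
M3 S484
G1 X51.51 Y109.39 F2427
G1 X104.52 Y114.59
M5
G00 X58.58 Y43.12
M3 S484
G1 X27.58 Y52.67 F2427
G1 X122.15 Y105.05
G1 X58.58 Y43.12
M5
G00 X0.00 Y0.00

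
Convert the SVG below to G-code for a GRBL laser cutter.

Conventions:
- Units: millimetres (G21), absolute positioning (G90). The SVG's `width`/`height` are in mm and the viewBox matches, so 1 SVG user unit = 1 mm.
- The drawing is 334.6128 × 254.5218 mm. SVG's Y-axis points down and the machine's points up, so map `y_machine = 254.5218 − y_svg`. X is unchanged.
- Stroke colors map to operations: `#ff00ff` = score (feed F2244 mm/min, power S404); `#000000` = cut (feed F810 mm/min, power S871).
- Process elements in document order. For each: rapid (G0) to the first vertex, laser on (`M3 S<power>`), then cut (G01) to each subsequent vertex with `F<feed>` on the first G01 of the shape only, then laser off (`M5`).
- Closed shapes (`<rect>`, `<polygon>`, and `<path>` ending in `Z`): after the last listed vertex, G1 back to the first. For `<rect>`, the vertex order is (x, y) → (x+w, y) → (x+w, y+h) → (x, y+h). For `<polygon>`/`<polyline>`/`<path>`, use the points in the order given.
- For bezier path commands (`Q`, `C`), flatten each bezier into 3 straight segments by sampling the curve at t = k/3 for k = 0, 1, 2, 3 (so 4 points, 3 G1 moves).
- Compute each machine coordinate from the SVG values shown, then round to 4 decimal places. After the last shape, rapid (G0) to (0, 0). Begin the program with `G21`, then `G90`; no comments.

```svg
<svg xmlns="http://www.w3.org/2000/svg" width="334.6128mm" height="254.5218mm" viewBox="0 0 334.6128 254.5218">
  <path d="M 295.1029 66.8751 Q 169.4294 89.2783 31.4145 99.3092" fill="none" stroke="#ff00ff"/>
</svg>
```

viewBox `0 0 334.6128 254.5218` with mm width/height → 1 unit = 1 mm. Flip: y_m = 254.5218 − y_svg.

**Shape 1** — `<path>` quadratic bezier, stroke `#ff00ff` → score (S404, F2244). Control points (SVG): P0=(295.1029,66.8751), P1=(169.4294,89.2783), P2=(31.4145,99.3092); sampled at t=k/3. Machine vertices: (295.1029,187.6467) → (209.9493,174.0859) → (122.0532,163.2746) → (31.4145,155.2126). Open path.

G21
G90
G0 X295.1029 Y187.6467
M3 S404
G01 X209.9493 Y174.0859 F2244
G01 X122.0532 Y163.2746
G01 X31.4145 Y155.2126
M5
G0 X0.0000 Y0.0000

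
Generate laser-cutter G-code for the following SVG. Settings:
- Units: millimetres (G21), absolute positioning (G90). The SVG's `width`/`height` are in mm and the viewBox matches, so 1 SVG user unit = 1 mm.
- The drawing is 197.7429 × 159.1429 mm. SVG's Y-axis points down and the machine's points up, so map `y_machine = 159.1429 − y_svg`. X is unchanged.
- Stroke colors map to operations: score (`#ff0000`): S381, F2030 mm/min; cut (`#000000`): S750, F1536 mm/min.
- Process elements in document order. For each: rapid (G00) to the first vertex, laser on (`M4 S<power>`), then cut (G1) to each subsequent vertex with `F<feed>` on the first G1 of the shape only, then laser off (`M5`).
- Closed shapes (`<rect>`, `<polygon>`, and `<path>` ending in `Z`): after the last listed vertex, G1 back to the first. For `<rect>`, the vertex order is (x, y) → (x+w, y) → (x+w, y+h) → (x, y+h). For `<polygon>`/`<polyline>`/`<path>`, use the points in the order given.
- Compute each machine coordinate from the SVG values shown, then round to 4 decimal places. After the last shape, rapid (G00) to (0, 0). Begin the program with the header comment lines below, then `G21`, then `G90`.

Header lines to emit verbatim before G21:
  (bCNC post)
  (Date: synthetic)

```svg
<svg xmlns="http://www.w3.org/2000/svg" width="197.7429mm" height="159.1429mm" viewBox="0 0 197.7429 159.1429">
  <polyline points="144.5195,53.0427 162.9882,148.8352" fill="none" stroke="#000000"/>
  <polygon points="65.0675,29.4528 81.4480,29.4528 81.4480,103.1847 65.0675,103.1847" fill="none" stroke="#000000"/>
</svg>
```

1 u = 1 mm; y_m = 159.1429 − y.

[1] `<polyline>` line segment, #000000→cut S750 F1536: (144.5195,106.1002) → (162.9882,10.3077)

[2] `<polygon>` rectangle, #000000→cut S750 F1536: (65.0675,129.6901) → (81.4480,129.6901) → (81.4480,55.9582) → (65.0675,55.9582) → (65.0675,129.6901) (closed)

(bCNC post)
(Date: synthetic)
G21
G90
G00 X144.5195 Y106.1002
M4 S750
G1 X162.9882 Y10.3077 F1536
M5
G00 X65.0675 Y129.6901
M4 S750
G1 X81.4480 Y129.6901 F1536
G1 X81.4480 Y55.9582
G1 X65.0675 Y55.9582
G1 X65.0675 Y129.6901
M5
G00 X0.0000 Y0.0000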